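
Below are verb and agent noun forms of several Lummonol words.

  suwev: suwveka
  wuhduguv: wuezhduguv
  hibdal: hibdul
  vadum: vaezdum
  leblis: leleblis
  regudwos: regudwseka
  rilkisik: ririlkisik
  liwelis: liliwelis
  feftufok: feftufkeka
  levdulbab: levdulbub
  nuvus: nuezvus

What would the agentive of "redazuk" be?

wuhduguv and suwev both end in -v yet inflect differently (wuezhduguv, suwveka), so the final letter is not what conditions the rule; the last vowel is.
"redazuk" has last vowel 'u'. The stems whose last vowel is 'u' (wuhduguv → wuezhduguv, nuvus → nuezvus, vadum → vaezdum) insert -ez- after the first vowel.
So redazuk → reezdazuk.

reezdazuk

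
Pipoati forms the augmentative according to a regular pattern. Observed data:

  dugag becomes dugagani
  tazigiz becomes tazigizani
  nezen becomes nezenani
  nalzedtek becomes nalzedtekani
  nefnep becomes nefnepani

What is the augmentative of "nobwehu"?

nobwehuani

Every pair shown (dugag → dugagani, tazigiz → tazigizani, nezen → nezenani, …) follows the same rule: add -ani.
So nobwehu → nobwehuani.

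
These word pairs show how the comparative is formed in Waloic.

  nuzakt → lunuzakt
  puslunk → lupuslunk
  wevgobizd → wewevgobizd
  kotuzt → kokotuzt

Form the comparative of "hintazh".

kotuzt and nuzakt both end in -t yet inflect differently (kokotuzt, lunuzakt), so the final letter is not what conditions the rule; the second-to-last letter is.
"hintazh" has second-to-last letter 'z'. The stems whose second-to-last letter is 'z' (kotuzt → kokotuzt, wevgobizd → wewevgobizd) repeat the first consonant+vowel as a prefix.
The other pattern: stems whose second-to-last letter is 'k' or 'n' add the prefix lu-.
So hintazh → hihintazh.

hihintazh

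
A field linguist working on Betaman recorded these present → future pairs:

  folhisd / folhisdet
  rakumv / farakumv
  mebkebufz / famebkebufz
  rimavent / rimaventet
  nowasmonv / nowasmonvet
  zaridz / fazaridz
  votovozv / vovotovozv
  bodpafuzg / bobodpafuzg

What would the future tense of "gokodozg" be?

gogokodozg

"gokodozg" has second-to-last letter 'z'. The stems whose second-to-last letter is 'z' (votovozv → vovotovozv, bodpafuzg → bobodpafuzg) repeat the first consonant+vowel as a prefix.
The other patterns: stems whose second-to-last letter is 'n' or 's' add -et; stems whose second-to-last letter is 'd', 'f' or 'm' add the prefix fa-.
So gokodozg → gogokodozg.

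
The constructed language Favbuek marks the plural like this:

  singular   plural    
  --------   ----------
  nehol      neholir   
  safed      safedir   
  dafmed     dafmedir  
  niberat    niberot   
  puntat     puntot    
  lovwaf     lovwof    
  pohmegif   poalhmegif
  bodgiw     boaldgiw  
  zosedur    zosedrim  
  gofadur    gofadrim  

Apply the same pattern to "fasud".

lovwaf and pohmegif both end in -f yet inflect differently (lovwof, poalhmegif), so the final letter is not what conditions the rule; the last vowel is.
"fasud" has last vowel 'u'. The stems whose last vowel is 'u' (zosedur → zosedrim, gofadur → gofadrim) delete the last vowel and add -im.
So fasud → fasdim.

fasdim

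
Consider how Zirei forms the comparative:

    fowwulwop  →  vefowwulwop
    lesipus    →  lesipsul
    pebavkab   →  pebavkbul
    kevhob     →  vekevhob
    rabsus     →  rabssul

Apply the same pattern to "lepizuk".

pebavkab and kevhob both end in -b yet inflect differently (pebavkbul, vekevhob), so the final letter is not what conditions the rule; the last vowel is.
"lepizuk" has last vowel 'u'. The stems whose last vowel is 'u' (lesipus → lesipsul, rabsus → rabssul) delete the last vowel and add -ul.
So lepizuk → lepizkul.

lepizkul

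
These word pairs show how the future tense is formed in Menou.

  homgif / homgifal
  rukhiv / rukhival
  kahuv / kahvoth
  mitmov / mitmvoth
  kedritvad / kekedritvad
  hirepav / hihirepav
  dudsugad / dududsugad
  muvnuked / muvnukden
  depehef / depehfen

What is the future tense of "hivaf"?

"hivaf" has last vowel 'a'. The stems whose last vowel is 'a' (kedritvad → kekedritvad, hirepav → hihirepav, dudsugad → dududsugad) repeat the first consonant+vowel as a prefix.
The other patterns: stems whose last vowel is 'i' add -al; stems whose last vowel is 'o' or 'u' delete the last vowel and add -oth; stems whose last vowel is 'e' delete the last vowel and add -en.
So hivaf → hihivaf.

hihivaf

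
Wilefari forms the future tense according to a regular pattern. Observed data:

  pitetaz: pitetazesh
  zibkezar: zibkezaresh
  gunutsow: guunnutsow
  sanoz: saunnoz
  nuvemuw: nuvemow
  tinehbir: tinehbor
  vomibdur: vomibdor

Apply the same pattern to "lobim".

lobom

pitetaz and sanoz both end in -z yet inflect differently (pitetazesh, saunnoz), so the final letter is not what conditions the rule; the last vowel is.
"lobim" has last vowel 'i'. The one such stem in the data (tinehbir → tinehbor) changes the last vowel to 'o' (as do nuvemuw, vomibdur), so the same rule applies.
So lobim → lobom.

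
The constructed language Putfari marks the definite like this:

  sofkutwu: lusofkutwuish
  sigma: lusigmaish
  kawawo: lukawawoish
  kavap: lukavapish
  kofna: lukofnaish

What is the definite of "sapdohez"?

Every pair shown (sofkutwu → lusofkutwuish, sigma → lusigmaish, kawawo → lukawawoish, …) follows the same rule: add lu- … -ish around the stem.
So sapdohez → lusapdohezish.

lusapdohezish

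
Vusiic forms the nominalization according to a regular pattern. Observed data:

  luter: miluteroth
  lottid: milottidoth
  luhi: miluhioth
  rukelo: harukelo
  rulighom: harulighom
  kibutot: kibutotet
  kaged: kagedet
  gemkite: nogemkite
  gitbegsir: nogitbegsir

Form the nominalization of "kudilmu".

kudilmuet

lottid and kaged both end in -d yet inflect differently (milottidoth, kagedet), so the final letter is not what conditions the rule; the first letter is.
"kudilmu" begins with k-. The stems beginning with k- (kibutot → kibutotet, kaged → kagedet) add -et.
The other patterns: stems beginning with l- add mi- … -oth around the stem; stems beginning with r- add the prefix ha-; stems beginning with g- add the prefix no-.
So kudilmu → kudilmuet.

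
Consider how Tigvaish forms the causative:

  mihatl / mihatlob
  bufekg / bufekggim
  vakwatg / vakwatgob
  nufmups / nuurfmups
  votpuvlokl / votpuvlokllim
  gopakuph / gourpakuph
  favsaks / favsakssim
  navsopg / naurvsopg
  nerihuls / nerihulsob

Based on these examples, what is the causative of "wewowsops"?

weurwowsops

nufmups and favsaks both end in -s yet inflect differently (nuurfmups, favsakssim), so the final letter is not what conditions the rule; the second-to-last letter is.
"wewowsops" has second-to-last letter 'p'. The stems whose second-to-last letter is 'p' (nufmups → nuurfmups, gopakuph → gourpakuph, navsopg → naurvsopg) insert -ur- after the first vowel.
So wewowsops → weurwowsops.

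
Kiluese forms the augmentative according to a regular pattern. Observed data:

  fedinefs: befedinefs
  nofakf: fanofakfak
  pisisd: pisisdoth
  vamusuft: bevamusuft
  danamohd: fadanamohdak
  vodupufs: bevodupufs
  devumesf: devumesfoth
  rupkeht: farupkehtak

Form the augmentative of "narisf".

"narisf" has second-to-last letter 's'. The stems whose second-to-last letter is 's' (pisisd → pisisdoth, devumesf → devumesfoth) add -oth.
The other patterns: stems whose second-to-last letter is 'f' add the prefix be-; stems whose second-to-last letter is 'h' or 'k' add fa- … -ak around the stem.
So narisf → narisfoth.

narisfoth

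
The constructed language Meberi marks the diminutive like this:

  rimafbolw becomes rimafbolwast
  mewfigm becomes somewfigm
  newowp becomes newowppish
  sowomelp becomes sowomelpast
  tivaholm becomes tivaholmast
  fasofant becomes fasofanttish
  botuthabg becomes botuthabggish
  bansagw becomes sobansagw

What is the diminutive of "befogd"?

sobefogd

"befogd" has second-to-last letter 'g'. The stems whose second-to-last letter is 'g' (bansagw → sobansagw, mewfigm → somewfigm) add the prefix so-.
So befogd → sobefogd.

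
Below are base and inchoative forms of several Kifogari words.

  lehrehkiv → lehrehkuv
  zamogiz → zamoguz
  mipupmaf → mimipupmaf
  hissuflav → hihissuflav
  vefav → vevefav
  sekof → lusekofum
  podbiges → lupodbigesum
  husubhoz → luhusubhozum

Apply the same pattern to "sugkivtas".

susugkivtas

lehrehkiv and hissuflav both end in -v yet inflect differently (lehrehkuv, hihissuflav), so the final letter is not what conditions the rule; the last vowel is.
"sugkivtas" has last vowel 'a'. The stems whose last vowel is 'a' (mipupmaf → mimipupmaf, hissuflav → hihissuflav, vefav → vevefav) repeat the first consonant+vowel as a prefix.
So sugkivtas → susugkivtas.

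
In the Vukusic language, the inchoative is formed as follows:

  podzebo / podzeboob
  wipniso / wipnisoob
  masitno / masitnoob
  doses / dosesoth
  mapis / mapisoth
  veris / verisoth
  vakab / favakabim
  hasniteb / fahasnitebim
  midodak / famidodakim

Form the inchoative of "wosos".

doses and hasniteb both have last vowel 'e' yet inflect differently (dosesoth, fahasnitebim), so the last vowel is not what conditions the rule; the final letter is.
"wosos" ends in -s. The stems ending in -s (doses → dosesoth, mapis → mapisoth, veris → verisoth) add -oth.
The other patterns: stems ending in -o add -ob; stems ending in -b or -k add fa- … -im around the stem.
So wosos → wososoth.

wososoth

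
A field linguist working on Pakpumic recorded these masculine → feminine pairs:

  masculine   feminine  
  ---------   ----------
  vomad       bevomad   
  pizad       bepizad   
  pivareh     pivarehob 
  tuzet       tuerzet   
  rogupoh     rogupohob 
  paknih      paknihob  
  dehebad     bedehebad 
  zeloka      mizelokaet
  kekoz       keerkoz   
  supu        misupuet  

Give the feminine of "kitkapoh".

pivareh and tuzet both have last vowel 'e' yet inflect differently (pivarehob, tuerzet), so the last vowel is not what conditions the rule; the final letter is.
"kitkapoh" ends in -h. The stems ending in -h (paknih → paknihob, pivareh → pivarehob, rogupoh → rogupohob) add -ob.
The other patterns: stems ending in -d add the prefix be-; stems ending in -t or -z insert -er- after the first vowel; stems ending in -a or -u add mi- … -et around the stem.
So kitkapoh → kitkapohob.

kitkapohob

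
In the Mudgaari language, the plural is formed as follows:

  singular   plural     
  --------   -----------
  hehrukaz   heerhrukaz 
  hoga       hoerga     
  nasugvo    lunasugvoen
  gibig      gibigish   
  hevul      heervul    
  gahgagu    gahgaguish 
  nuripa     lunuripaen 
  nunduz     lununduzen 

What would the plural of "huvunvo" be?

"huvunvo" begins with h-. The stems beginning with h- (hehrukaz → heerhrukaz, hevul → heervul, hoga → hoerga) insert -er- after the first vowel.
So huvunvo → huervunvo.

huervunvo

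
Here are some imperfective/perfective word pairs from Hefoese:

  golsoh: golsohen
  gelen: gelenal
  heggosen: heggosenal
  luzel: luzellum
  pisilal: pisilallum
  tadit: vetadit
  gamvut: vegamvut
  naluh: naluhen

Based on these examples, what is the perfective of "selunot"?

gelen and luzel both have last vowel 'e' yet inflect differently (gelenal, luzellum), so the last vowel is not what conditions the rule; the final letter is.
"selunot" ends in -t. The stems ending in -t (tadit → vetadit, gamvut → vegamvut) add the prefix ve-.
The other patterns: stems ending in -n add -al; stems ending in -l double the final consonant and add -um; stems ending in -h add -en.
So selunot → veselunot.

veselunot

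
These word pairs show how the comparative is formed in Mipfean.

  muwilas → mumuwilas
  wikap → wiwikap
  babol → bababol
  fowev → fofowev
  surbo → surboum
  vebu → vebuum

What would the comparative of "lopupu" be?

babol and surbo both have last vowel 'o' yet inflect differently (bababol, surboum), so the last vowel is not what conditions the rule; whether the stem ends in a vowel or a consonant is.
"lopupu" ends in a vowel. The stems ending in a vowel (surbo → surboum, vebu → vebuum) add -um.
So lopupu → lopupuum.

lopupuum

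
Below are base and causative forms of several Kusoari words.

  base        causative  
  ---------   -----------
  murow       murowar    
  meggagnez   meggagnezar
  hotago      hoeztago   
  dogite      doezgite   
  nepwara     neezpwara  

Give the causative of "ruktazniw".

ruktazniwar

murow and hotago both have last vowel 'o' yet inflect differently (murowar, hoeztago), so the last vowel is not what conditions the rule; whether the stem ends in a vowel or a consonant is.
"ruktazniw" ends in a consonant. The stems ending in a consonant (murow → murowar, meggagnez → meggagnezar) add -ar.
The other pattern: stems ending in a vowel insert -ez- after the first vowel.
So ruktazniw → ruktazniwar.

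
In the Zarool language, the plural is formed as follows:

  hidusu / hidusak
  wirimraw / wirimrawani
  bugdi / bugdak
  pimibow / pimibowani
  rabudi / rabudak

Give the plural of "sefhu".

sefhak

pimibow and rabudi both have 3 vowels yet inflect differently (pimibowani, rabudak), so the number of vowels is not what conditions the rule; whether the stem ends in a vowel or a consonant is.
"sefhu" ends in a vowel. The stems ending in a vowel (bugdi → bugdak, rabudi → rabudak, hidusu → hidusak) drop the final letter and add -ak.
So sefhu → sefhak.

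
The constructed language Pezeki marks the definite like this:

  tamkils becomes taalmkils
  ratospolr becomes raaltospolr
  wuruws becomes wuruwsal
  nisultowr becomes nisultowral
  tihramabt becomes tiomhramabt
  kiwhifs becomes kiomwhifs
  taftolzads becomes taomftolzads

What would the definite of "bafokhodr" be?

tamkils and wuruws both end in -s yet inflect differently (taalmkils, wuruwsal), so the final letter is not what conditions the rule; the second-to-last letter is.
"bafokhodr" has second-to-last letter 'd'. The one such stem in the data (taftolzads → taomftolzads) inserts -om- after the first vowel (as do tihramabt, kiwhifs), so the same rule applies.
So bafokhodr → baomfokhodr.

baomfokhodr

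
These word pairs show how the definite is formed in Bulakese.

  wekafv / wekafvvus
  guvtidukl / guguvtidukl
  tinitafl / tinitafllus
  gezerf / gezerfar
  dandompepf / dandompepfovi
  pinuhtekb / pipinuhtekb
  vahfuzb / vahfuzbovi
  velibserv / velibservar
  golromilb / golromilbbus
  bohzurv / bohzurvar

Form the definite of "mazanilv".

mazanilvvus

guvtidukl and tinitafl both end in -l yet inflect differently (guguvtidukl, tinitafllus), so the final letter is not what conditions the rule; the second-to-last letter is.
"mazanilv" has second-to-last letter 'l'. The one such stem in the data (golromilb → golromilbbus) doubles the final consonant and adds -us (as do tinitafl, wekafv), so the same rule applies.
So mazanilv → mazanilvvus.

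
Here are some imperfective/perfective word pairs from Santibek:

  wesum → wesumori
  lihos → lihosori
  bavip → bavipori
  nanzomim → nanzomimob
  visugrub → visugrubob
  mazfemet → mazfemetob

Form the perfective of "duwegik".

duwegikob

"duwegik" has 3 vowels. The stems with 3 vowels (nanzomim → nanzomimob, visugrub → visugrubob, mazfemet → mazfemetob) add -ob.
So duwegik → duwegikob.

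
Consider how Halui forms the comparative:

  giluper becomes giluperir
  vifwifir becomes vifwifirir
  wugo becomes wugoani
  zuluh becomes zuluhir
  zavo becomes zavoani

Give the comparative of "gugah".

gugahir

zuluh and zavo both begin with z- yet inflect differently (zuluhir, zavoani), so the first letter is not what conditions the rule; whether the stem ends in a vowel or a consonant is.
"gugah" ends in a consonant. The stems ending in a consonant (vifwifir → vifwifirir, giluper → giluperir, zuluh → zuluhir) add -ir.
So gugah → gugahir.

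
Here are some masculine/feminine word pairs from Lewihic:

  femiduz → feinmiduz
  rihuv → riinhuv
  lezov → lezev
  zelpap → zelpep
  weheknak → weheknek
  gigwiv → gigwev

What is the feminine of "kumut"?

kuinmut

rihuv and lezov both end in -v yet inflect differently (riinhuv, lezev), so the final letter is not what conditions the rule; the last vowel is.
"kumut" has last vowel 'u'. The stems whose last vowel is 'u' (femiduz → feinmiduz, rihuv → riinhuv) insert -in- after the first vowel.
So kumut → kuinmut.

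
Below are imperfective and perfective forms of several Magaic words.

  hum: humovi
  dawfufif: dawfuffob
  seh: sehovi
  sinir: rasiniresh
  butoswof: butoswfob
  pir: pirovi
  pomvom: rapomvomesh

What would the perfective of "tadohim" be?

tadohmob

pir and sinir both end in -r yet inflect differently (pirovi, rasiniresh), so the final letter is not what conditions the rule; the number of vowels is.
"tadohim" has 3 vowels. The stems with 3 vowels (butoswof → butoswfob, dawfufif → dawfuffob) delete the last vowel and add -ob.
So tadohim → tadohmob.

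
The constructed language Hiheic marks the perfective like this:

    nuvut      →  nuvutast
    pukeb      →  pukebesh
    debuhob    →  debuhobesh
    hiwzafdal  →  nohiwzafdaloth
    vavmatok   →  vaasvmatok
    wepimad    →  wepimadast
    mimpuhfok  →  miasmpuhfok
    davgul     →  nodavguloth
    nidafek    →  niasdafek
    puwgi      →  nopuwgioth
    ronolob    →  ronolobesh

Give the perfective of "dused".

dusedast

nidafek and pukeb both have last vowel 'e' yet inflect differently (niasdafek, pukebesh), so the last vowel is not what conditions the rule; the final letter is.
"dused" ends in -d. The one such stem in the data (wepimad → wepimadast) adds -ast, so the same rule applies.
So dused → dusedast.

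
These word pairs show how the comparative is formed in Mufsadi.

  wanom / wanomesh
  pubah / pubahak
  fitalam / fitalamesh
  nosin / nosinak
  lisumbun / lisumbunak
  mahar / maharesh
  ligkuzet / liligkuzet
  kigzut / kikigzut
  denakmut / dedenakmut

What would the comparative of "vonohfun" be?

mahar and pubah both have last vowel 'a' yet inflect differently (maharesh, pubahak), so the last vowel is not what conditions the rule; the final letter is.
"vonohfun" ends in -n. The stems ending in -n (nosin → nosinak, lisumbun → lisumbunak) add -ak.
The other patterns: stems ending in -t repeat the first consonant+vowel as a prefix; stems ending in -m or -r add -esh.
So vonohfun → vonohfunak.

vonohfunak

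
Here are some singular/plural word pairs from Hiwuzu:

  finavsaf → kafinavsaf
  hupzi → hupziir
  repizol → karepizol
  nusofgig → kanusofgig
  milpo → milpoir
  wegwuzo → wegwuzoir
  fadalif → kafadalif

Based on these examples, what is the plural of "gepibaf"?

kagepibaf

hupzi and fadalif both have last vowel 'i' yet inflect differently (hupziir, kafadalif), so the last vowel is not what conditions the rule; whether the stem ends in a vowel or a consonant is.
"gepibaf" ends in a consonant. The stems ending in a consonant (fadalif → kafadalif, repizol → karepizol, finavsaf → kafinavsaf) add the prefix ka-.
So gepibaf → kagepibaf.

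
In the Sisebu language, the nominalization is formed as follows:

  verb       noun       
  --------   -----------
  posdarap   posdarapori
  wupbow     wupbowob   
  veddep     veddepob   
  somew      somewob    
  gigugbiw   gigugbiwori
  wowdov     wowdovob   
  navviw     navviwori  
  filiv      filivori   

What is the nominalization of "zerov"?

navviw and somew both end in -w yet inflect differently (navviwori, somewob), so the final letter is not what conditions the rule; the last vowel is.
"zerov" has last vowel 'o'. The stems whose last vowel is 'o' (wowdov → wowdovob, wupbow → wupbowob) add -ob.
So zerov → zerovob.

zerovob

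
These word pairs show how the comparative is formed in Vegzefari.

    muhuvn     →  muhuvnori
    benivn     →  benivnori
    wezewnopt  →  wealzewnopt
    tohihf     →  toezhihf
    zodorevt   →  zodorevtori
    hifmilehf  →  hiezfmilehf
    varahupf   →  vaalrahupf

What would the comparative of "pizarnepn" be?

pialzarnepn

zodorevt and wezewnopt both end in -t yet inflect differently (zodorevtori, wealzewnopt), so the final letter is not what conditions the rule; the second-to-last letter is.
"pizarnepn" has second-to-last letter 'p'. The stems whose second-to-last letter is 'p' (wezewnopt → wealzewnopt, varahupf → vaalrahupf) insert -al- after the first vowel.
So pizarnepn → pialzarnepn.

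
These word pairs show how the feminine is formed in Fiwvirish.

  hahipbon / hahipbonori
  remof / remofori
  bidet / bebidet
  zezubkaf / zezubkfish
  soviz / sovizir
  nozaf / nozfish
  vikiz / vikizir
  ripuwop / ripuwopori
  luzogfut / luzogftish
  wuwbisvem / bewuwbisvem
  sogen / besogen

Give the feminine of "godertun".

godertnish

nozaf and remof both end in -f yet inflect differently (nozfish, remofori), so the final letter is not what conditions the rule; the last vowel is.
"godertun" has last vowel 'u'. The one such stem in the data (luzogfut → luzogftish) deletes the last vowel and adds -ish (as do nozaf, zezubkaf), so the same rule applies.
The other patterns: stems whose last vowel is 'o' add -ori; stems whose last vowel is 'e' add the prefix be-; stems whose last vowel is 'i' add -ir.
So godertun → godertnish.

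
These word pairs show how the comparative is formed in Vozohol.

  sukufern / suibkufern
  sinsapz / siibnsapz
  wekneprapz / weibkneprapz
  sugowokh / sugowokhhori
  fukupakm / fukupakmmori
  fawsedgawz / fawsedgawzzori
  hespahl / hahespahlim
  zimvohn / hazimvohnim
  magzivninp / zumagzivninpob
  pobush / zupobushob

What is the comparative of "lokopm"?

sinsapz and fawsedgawz both end in -z yet inflect differently (siibnsapz, fawsedgawzzori), so the final letter is not what conditions the rule; the second-to-last letter is.
"lokopm" has second-to-last letter 'p'. The stems whose second-to-last letter is 'p' (sinsapz → siibnsapz, wekneprapz → weibkneprapz) insert -ib- after the first vowel.
So lokopm → loibkopm.

loibkopm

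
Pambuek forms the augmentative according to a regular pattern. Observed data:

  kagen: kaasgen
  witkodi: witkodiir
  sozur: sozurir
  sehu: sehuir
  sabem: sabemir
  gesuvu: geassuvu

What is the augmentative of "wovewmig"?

sehu and gesuvu both end in -u yet inflect differently (sehuir, geassuvu), so the final letter is not what conditions the rule; the first letter is.
"wovewmig" begins with w-. The one such stem in the data (witkodi → witkodiir) adds -ir, so the same rule applies.
The other pattern: stems beginning with g- or k- insert -as- after the first vowel.
So wovewmig → wovewmigir.

wovewmigir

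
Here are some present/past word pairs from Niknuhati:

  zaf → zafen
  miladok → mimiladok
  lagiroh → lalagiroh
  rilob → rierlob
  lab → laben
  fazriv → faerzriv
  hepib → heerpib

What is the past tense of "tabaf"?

"tabaf" has 2 vowels. The stems with 2 vowels (rilob → rierlob, hepib → heerpib, fazriv → faerzriv) insert -er- after the first vowel.
So tabaf → taerbaf.

taerbaf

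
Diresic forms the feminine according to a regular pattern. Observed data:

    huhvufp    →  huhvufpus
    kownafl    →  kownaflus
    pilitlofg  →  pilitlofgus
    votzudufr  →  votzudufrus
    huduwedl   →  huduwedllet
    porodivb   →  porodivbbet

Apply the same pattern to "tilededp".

kownafl and huduwedl both end in -l yet inflect differently (kownaflus, huduwedllet), so the final letter is not what conditions the rule; the second-to-last letter is.
"tilededp" has second-to-last letter 'd'. The one such stem in the data (huduwedl → huduwedllet) doubles the final consonant and adds -et (as does porodivb), so the same rule applies.
The other pattern: stems whose second-to-last letter is 'f' add -us.
So tilededp → tilededppet.

tilededppet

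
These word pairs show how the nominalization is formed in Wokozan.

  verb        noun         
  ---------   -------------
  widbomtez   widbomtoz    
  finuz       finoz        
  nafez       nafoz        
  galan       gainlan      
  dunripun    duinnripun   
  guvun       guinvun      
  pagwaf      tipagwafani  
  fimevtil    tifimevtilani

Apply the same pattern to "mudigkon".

muindigkon

finuz and dunripun both have last vowel 'u' yet inflect differently (finoz, duinnripun), so the last vowel is not what conditions the rule; the final letter is.
"mudigkon" ends in -n. The stems ending in -n (galan → gainlan, dunripun → duinnripun, guvun → guinvun) insert -in- after the first vowel.
The other patterns: stems ending in -z change the last vowel to 'o'; stems ending in -f or -l add ti- … -ani around the stem.
So mudigkon → muindigkon.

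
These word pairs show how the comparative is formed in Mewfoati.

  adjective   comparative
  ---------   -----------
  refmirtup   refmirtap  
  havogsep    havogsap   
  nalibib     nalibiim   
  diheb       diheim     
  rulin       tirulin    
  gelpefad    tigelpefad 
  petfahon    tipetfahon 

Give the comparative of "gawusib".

"gawusib" ends in -b. The stems ending in -b (nalibib → nalibiim, diheb → diheim) drop the final letter and add -im.
The other patterns: stems ending in -p change the last vowel to 'a'; stems ending in -d or -n add the prefix ti-.
So gawusib → gawusiim.

gawusiim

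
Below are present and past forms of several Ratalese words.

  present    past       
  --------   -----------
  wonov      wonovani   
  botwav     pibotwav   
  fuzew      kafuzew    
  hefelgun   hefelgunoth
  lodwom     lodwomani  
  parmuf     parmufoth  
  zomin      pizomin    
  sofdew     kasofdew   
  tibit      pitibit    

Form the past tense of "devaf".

pidevaf

hefelgun and zomin both end in -n yet inflect differently (hefelgunoth, pizomin), so the final letter is not what conditions the rule; the last vowel is.
"devaf" has last vowel 'a'. The one such stem in the data (botwav → pibotwav) adds the prefix pi-, so the same rule applies.
The other patterns: stems whose last vowel is 'e' add the prefix ka-; stems whose last vowel is 'o' add -ani; stems whose last vowel is 'u' add -oth.
So devaf → pidevaf.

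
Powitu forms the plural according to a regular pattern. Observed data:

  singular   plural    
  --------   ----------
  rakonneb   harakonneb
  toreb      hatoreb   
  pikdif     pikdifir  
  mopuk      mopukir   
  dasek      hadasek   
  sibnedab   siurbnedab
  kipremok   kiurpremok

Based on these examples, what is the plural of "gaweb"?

sibnedab and toreb both end in -b yet inflect differently (siurbnedab, hatoreb), so the final letter is not what conditions the rule; the last vowel is.
"gaweb" has last vowel 'e'. The stems whose last vowel is 'e' (toreb → hatoreb, rakonneb → harakonneb, dasek → hadasek) add the prefix ha-.
The other patterns: stems whose last vowel is 'a' or 'o' insert -ur- after the first vowel; stems whose last vowel is 'i' or 'u' add -ir.
So gaweb → hagaweb.

hagaweb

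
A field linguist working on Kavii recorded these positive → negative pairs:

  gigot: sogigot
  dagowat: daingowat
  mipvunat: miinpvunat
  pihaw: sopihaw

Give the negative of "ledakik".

leindakik

dagowat and gigot both end in -t yet inflect differently (daingowat, sogigot), so the final letter is not what conditions the rule; the number of vowels is.
"ledakik" has 3 vowels. The stems with 3 vowels (dagowat → daingowat, mipvunat → miinpvunat) insert -in- after the first vowel.
So ledakik → leindakik.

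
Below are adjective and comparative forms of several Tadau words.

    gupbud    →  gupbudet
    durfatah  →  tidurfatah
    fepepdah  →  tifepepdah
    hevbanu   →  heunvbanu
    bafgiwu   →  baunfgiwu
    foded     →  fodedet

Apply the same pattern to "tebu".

teunbu

"tebu" ends in -u. The stems ending in -u (bafgiwu → baunfgiwu, hevbanu → heunvbanu) insert -un- after the first vowel.
The other patterns: stems ending in -h add the prefix ti-; stems ending in -d add -et.
So tebu → teunbu.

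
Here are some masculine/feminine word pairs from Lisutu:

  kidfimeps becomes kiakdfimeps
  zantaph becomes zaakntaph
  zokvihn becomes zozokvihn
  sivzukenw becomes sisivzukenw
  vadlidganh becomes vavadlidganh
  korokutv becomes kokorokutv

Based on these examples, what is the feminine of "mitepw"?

zantaph and vadlidganh both end in -h yet inflect differently (zaakntaph, vavadlidganh), so the final letter is not what conditions the rule; the second-to-last letter is.
"mitepw" has second-to-last letter 'p'. The stems whose second-to-last letter is 'p' (kidfimeps → kiakdfimeps, zantaph → zaakntaph) insert -ak- after the first vowel.
So mitepw → miaktepw.

miaktepw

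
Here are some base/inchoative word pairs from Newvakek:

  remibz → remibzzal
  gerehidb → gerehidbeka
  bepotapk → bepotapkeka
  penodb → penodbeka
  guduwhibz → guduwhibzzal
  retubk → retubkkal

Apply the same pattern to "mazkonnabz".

retubk and bepotapk both end in -k yet inflect differently (retubkkal, bepotapkeka), so the final letter is not what conditions the rule; the second-to-last letter is.
"mazkonnabz" has second-to-last letter 'b'. The stems whose second-to-last letter is 'b' (guduwhibz → guduwhibzzal, retubk → retubkkal, remibz → remibzzal) double the final consonant and add -al.
So mazkonnabz → mazkonnabzzal.

mazkonnabzzal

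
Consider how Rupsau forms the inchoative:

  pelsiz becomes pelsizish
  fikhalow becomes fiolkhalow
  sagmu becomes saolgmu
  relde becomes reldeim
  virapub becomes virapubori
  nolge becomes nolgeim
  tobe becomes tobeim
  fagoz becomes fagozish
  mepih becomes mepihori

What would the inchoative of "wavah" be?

pelsiz and mepih both have last vowel 'i' yet inflect differently (pelsizish, mepihori), so the last vowel is not what conditions the rule; the final letter is.
"wavah" ends in -h. The one such stem in the data (mepih → mepihori) adds -ori, so the same rule applies.
So wavah → wavahori.

wavahori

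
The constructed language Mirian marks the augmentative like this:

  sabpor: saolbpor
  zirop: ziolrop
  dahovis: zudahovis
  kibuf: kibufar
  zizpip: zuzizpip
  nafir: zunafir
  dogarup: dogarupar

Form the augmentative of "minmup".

minmupar

zizpip and zirop both end in -p yet inflect differently (zuzizpip, ziolrop), so the final letter is not what conditions the rule; the last vowel is.
"minmup" has last vowel 'u'. The stems whose last vowel is 'u' (dogarup → dogarupar, kibuf → kibufar) add -ar.
The other patterns: stems whose last vowel is 'i' add the prefix zu-; stems whose last vowel is 'o' insert -ol- after the first vowel.
So minmup → minmupar.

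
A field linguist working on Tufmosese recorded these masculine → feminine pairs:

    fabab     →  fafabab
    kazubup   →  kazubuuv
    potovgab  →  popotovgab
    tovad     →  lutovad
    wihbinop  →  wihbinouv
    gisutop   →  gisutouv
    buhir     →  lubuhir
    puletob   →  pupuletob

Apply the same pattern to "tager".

puletob and gisutop both have last vowel 'o' yet inflect differently (pupuletob, gisutouv), so the last vowel is not what conditions the rule; the final letter is.
"tager" ends in -r. The one such stem in the data (buhir → lubuhir) adds the prefix lu-, so the same rule applies.
So tager → lutager.

lutager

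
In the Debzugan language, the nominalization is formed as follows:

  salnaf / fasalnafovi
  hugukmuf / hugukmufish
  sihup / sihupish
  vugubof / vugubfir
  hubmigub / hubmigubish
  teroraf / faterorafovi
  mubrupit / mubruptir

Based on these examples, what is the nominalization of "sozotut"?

sozotutish

"sozotut" has last vowel 'u'. The stems whose last vowel is 'u' (hubmigub → hubmigubish, sihup → sihupish, hugukmuf → hugukmufish) add -ish.
The other patterns: stems whose last vowel is 'a' add fa- … -ovi around the stem; stems whose last vowel is 'i' or 'o' delete the last vowel and add -ir.
So sozotut → sozotutish.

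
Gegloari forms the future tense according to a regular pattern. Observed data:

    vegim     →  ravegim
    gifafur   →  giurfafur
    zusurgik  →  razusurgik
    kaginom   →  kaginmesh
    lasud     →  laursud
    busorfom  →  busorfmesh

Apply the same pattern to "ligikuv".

vegim and kaginom both end in -m yet inflect differently (ravegim, kaginmesh), so the final letter is not what conditions the rule; the last vowel is.
"ligikuv" has last vowel 'u'. The stems whose last vowel is 'u' (gifafur → giurfafur, lasud → laursud) insert -ur- after the first vowel.
The other patterns: stems whose last vowel is 'i' add the prefix ra-; stems whose last vowel is 'o' delete the last vowel and add -esh.
So ligikuv → liurgikuv.

liurgikuv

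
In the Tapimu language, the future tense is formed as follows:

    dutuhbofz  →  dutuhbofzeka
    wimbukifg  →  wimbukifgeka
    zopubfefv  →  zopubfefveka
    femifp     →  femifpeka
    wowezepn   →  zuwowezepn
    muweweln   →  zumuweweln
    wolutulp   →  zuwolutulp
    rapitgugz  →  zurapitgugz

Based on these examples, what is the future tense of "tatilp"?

femifp and wolutulp both end in -p yet inflect differently (femifpeka, zuwolutulp), so the final letter is not what conditions the rule; the second-to-last letter is.
"tatilp" has second-to-last letter 'l'. The stems whose second-to-last letter is 'l' (muweweln → zumuweweln, wolutulp → zuwolutulp) add the prefix zu-.
The other pattern: stems whose second-to-last letter is 'f' add -eka.
So tatilp → zutatilp.

zutatilp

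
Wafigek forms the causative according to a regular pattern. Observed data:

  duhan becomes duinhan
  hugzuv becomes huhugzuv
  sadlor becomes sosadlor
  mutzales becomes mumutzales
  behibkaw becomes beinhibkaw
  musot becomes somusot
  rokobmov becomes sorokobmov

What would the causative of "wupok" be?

rokobmov and hugzuv both end in -v yet inflect differently (sorokobmov, huhugzuv), so the final letter is not what conditions the rule; the last vowel is.
"wupok" has last vowel 'o'. The stems whose last vowel is 'o' (rokobmov → sorokobmov, musot → somusot, sadlor → sosadlor) add the prefix so-.
The other patterns: stems whose last vowel is 'a' insert -in- after the first vowel; stems whose last vowel is 'e' or 'u' repeat the first consonant+vowel as a prefix.
So wupok → sowupok.

sowupok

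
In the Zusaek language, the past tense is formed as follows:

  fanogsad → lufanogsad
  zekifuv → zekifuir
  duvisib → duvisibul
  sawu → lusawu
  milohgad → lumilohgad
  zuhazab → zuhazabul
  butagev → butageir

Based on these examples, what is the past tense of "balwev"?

zekifuv and sawu both have last vowel 'u' yet inflect differently (zekifuir, lusawu), so the last vowel is not what conditions the rule; the final letter is.
"balwev" ends in -v. The stems ending in -v (butagev → butageir, zekifuv → zekifuir) drop the final letter and add -ir.
So balwev → balweir.

balweir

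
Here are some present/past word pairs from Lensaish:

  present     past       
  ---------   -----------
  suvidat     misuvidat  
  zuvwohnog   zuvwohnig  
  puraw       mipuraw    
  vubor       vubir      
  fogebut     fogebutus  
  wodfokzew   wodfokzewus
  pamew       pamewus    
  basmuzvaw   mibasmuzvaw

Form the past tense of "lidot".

lidit

suvidat and fogebut both end in -t yet inflect differently (misuvidat, fogebutus), so the final letter is not what conditions the rule; the last vowel is.
"lidot" has last vowel 'o'. The stems whose last vowel is 'o' (zuvwohnog → zuvwohnig, vubor → vubir) change the last vowel to 'i'.
The other patterns: stems whose last vowel is 'a' add the prefix mi-; stems whose last vowel is 'e' or 'u' add -us.
So lidot → lidit.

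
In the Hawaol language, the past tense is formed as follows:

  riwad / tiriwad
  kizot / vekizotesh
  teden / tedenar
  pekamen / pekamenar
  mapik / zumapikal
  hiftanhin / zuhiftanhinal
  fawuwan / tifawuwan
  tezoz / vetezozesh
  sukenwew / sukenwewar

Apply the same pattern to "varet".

varetar

fawuwan and hiftanhin both end in -n yet inflect differently (tifawuwan, zuhiftanhinal), so the final letter is not what conditions the rule; the last vowel is.
"varet" has last vowel 'e'. The stems whose last vowel is 'e' (pekamen → pekamenar, sukenwew → sukenwewar, teden → tedenar) add -ar.
The other patterns: stems whose last vowel is 'a' add the prefix ti-; stems whose last vowel is 'i' add zu- … -al around the stem; stems whose last vowel is 'o' add ve- … -esh around the stem.
So varet → varetar.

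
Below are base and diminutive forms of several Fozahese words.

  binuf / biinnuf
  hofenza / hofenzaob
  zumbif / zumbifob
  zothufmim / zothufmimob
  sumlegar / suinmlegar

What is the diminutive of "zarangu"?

zaranguob

zumbif and binuf both end in -f yet inflect differently (zumbifob, biinnuf), so the final letter is not what conditions the rule; the first letter is.
"zarangu" begins with z-. The stems beginning with z- (zumbif → zumbifob, zothufmim → zothufmimob) add -ob.
So zarangu → zaranguob.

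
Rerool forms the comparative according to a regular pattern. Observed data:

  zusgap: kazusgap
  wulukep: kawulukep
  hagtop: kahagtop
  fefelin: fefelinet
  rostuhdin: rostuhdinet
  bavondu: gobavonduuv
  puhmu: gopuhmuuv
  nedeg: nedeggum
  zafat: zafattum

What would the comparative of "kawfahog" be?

kawfahoggum

wulukep and nedeg both have last vowel 'e' yet inflect differently (kawulukep, nedeggum), so the last vowel is not what conditions the rule; the final letter is.
"kawfahog" ends in -g. The one such stem in the data (nedeg → nedeggum) doubles the final consonant and adds -um (as does zafat), so the same rule applies.
So kawfahog → kawfahoggum.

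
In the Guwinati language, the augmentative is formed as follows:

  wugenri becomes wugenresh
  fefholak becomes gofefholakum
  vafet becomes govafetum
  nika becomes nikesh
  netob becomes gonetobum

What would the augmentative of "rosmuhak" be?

gorosmuhakum

fefholak and nika both have last vowel 'a' yet inflect differently (gofefholakum, nikesh), so the last vowel is not what conditions the rule; whether the stem ends in a vowel or a consonant is.
"rosmuhak" ends in a consonant. The stems ending in a consonant (vafet → govafetum, fefholak → gofefholakum, netob → gonetobum) add go- … -um around the stem.
The other pattern: stems ending in a vowel drop the final letter and add -esh.
So rosmuhak → gorosmuhakum.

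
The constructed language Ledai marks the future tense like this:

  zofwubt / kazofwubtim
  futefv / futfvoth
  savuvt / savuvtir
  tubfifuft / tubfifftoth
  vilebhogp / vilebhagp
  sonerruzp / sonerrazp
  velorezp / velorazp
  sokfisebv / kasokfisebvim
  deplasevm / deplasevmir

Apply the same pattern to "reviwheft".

"reviwheft" has second-to-last letter 'f'. The stems whose second-to-last letter is 'f' (futefv → futfvoth, tubfifuft → tubfifftoth) delete the last vowel and add -oth.
The other patterns: stems whose second-to-last letter is 'b' add ka- … -im around the stem; stems whose second-to-last letter is 'v' add -ir; stems whose second-to-last letter is 'g' or 'z' change the last vowel to 'a'.
So reviwheft → reviwhftoth.

reviwhftoth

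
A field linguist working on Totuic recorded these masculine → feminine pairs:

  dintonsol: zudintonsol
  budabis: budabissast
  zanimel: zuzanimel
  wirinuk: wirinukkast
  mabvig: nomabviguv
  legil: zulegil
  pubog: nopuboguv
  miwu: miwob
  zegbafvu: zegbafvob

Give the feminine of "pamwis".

mabvig and legil both have last vowel 'i' yet inflect differently (nomabviguv, zulegil), so the last vowel is not what conditions the rule; the final letter is.
"pamwis" ends in -s. The one such stem in the data (budabis → budabissast) doubles the final consonant and adds -ast (as does wirinuk), so the same rule applies.
The other patterns: stems ending in -u drop the final letter and add -ob; stems ending in -g add no- … -uv around the stem; stems ending in -l add the prefix zu-.
So pamwis → pamwissast.

pamwissast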